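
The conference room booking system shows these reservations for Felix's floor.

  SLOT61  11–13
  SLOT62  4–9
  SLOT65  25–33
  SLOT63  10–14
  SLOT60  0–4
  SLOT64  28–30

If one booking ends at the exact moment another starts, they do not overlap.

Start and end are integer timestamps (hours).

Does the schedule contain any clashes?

Yes

Two intervals overlap when each starts before the other ends.
Sorted by start: SLOT60, SLOT62, SLOT63, SLOT61, SLOT65, SLOT64.
SLOT62 starts exactly when SLOT60 ends (back-to-back, no overlap), so SLOT60 has no further overlaps.
SLOT63 starts after SLOT62 ends, so SLOT62 has no further overlaps.
SLOT61 starts before SLOT63 ends → SLOT63 and SLOT61 overlap.
That's a conflict, so the schedule is not conflict-free.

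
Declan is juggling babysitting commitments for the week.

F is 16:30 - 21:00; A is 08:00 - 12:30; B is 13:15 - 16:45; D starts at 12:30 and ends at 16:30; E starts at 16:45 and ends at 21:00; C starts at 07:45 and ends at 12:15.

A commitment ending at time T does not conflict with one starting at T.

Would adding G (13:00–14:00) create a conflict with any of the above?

Yes — it overlaps B, D

C: ends 12:15 at or before G starts 13:00 → clear.
A: ends 12:30 at or before G starts 13:00 → clear.
D: starts 12:30 before G ends 14:00, and ends 16:30 after G starts 13:00 → overlap.
B: starts 13:15 before G ends 14:00, and ends 16:45 after G starts 13:00 → overlap.
F: starts 16:30 at or after G ends 14:00 → clear.
E: starts 16:45 at or after G ends 14:00 → clear.
G overlaps B, D.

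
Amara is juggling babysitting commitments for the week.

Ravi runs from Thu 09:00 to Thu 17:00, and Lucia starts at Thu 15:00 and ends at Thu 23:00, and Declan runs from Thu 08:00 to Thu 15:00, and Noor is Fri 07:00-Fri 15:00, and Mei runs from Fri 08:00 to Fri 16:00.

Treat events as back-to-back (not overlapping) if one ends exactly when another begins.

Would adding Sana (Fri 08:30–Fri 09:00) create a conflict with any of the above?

Declan: ends Thu 15:00 at or before Sana starts Fri 08:30 → clear.
Ravi: ends Thu 17:00 at or before Sana starts Fri 08:30 → clear.
Lucia: ends Thu 23:00 at or before Sana starts Fri 08:30 → clear.
Noor: starts Fri 07:00 before Sana ends Fri 09:00, and ends Fri 15:00 after Sana starts Fri 08:30 → overlap.
Mei: starts Fri 08:00 before Sana ends Fri 09:00, and ends Fri 16:00 after Sana starts Fri 08:30 → overlap.
Sana overlaps Noor, Mei.

Yes — it overlaps Mei, Noor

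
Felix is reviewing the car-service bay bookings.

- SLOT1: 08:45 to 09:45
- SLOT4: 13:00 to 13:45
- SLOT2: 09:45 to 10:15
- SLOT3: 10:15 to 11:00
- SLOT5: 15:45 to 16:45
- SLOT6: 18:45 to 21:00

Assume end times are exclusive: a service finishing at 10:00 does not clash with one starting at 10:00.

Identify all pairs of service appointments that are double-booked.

none

Check each pair: they overlap iff neither finishes before the other starts.
Sorted by start: SLOT1, SLOT2, SLOT3, SLOT4, SLOT5, SLOT6.
SLOT2 starts exactly when SLOT1 ends (back-to-back, no overlap); SLOT1 is clear from here.
SLOT3 starts exactly when SLOT2 ends (back-to-back, no overlap); SLOT2 is clear from here.
SLOT4 starts after SLOT3 ends; SLOT3 is clear from here.
SLOT5 starts after SLOT4 ends; SLOT4 is clear from here.
SLOT6 starts after SLOT5 ends.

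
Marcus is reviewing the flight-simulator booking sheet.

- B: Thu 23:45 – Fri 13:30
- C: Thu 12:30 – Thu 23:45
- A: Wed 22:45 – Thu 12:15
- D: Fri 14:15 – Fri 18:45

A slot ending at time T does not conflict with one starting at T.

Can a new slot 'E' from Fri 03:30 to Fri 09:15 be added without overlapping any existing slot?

A: ends Thu 12:15 at or before E starts Fri 03:30 → clear.
C: ends Thu 23:45 at or before E starts Fri 03:30 → clear.
B: starts Thu 23:45 before E ends Fri 09:15, and ends Fri 13:30 after E starts Fri 03:30 → overlap.
D: starts Fri 14:15 at or after E ends Fri 09:15 → clear.
E overlaps B.

No — it overlaps B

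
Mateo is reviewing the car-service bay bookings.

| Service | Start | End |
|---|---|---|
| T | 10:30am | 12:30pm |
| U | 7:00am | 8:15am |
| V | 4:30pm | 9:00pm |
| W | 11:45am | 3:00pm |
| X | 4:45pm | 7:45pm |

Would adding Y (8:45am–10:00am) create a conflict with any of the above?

No — it doesn't clash with anything

U: ends 8:15am at or before Y starts 8:45am → clear.
T: starts 10:30am at or after Y ends 10:00am → clear.
W: starts 11:45am at or after Y ends 10:00am → clear.
V: starts 4:30pm at or after Y ends 10:00am → clear.
X: starts 4:45pm at or after Y ends 10:00am → clear.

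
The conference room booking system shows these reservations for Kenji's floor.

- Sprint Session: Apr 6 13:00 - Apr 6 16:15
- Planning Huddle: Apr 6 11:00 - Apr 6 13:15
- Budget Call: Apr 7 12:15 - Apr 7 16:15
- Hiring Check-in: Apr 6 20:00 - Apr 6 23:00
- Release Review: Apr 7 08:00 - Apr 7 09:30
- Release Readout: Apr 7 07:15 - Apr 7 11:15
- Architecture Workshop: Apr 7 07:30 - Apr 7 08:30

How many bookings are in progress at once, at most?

3

Walk through starts and ends in time order (an end at T is processed before a start at T):
Apr 6 11:00 start Planning Huddle → 1
Apr 6 13:00 start Sprint Session → 2
Apr 6 13:15 end Planning Huddle → 1
Apr 6 16:15 end Sprint Session → 0
Apr 6 20:00 start Hiring Check-in → 1
Apr 6 23:00 end Hiring Check-in → 0
Apr 7 07:15 start Release Readout → 1
Apr 7 07:30 start Architecture Workshop → 2
Apr 7 08:00 start Release Review → 3
Apr 7 08:30 end Architecture Workshop → 2
Apr 7 09:30 end Release Review → 1
Apr 7 11:15 end Release Readout → 0
Apr 7 12:15 start Budget Call → 1
Apr 7 16:15 end Budget Call → 0
Peak is 3, at Apr 7 08:00 (Architecture Workshop, Release Readout, Release Review).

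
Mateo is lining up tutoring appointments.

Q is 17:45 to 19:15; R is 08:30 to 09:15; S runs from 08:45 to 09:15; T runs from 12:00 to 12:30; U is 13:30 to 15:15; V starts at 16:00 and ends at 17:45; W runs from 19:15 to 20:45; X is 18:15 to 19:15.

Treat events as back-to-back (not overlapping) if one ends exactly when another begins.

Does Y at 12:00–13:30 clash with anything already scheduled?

R: ends 09:15 at or before Y starts 12:00 → clear.
S: ends 09:15 at or before Y starts 12:00 → clear.
T: starts 12:00 before Y ends 13:30, and ends 12:30 after Y starts 12:00 → overlap.
U: starts 13:30 at or after Y ends 13:30 → clear.
V: starts 16:00 at or after Y ends 13:30 → clear.
Q: starts 17:45 at or after Y ends 13:30 → clear.
X: starts 18:15 at or after Y ends 13:30 → clear.
W: starts 19:15 at or after Y ends 13:30 → clear.
Y overlaps T.

Yes — it overlaps T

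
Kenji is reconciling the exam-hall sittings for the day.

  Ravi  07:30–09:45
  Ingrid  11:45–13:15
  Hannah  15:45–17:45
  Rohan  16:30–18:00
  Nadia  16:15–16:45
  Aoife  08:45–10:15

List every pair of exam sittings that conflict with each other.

Aoife & Ravi, Hannah & Nadia, Hannah & Rohan, Nadia & Rohan

Two intervals overlap when each starts before the other ends.
Sorted by start: Ravi, Aoife, Ingrid, Hannah, Nadia, Rohan.
Aoife starts before Ravi ends → Ravi and Aoife overlap.
Ingrid starts after Ravi ends; Ravi is clear from here.
Ingrid starts after Aoife ends; Aoife is clear from here.
Hannah starts after Ingrid ends; Ingrid is clear from here.
Nadia starts before Hannah ends → Hannah and Nadia overlap.
Rohan starts before Hannah ends → Hannah and Rohan overlap.
Rohan starts before Nadia ends → Nadia and Rohan overlap.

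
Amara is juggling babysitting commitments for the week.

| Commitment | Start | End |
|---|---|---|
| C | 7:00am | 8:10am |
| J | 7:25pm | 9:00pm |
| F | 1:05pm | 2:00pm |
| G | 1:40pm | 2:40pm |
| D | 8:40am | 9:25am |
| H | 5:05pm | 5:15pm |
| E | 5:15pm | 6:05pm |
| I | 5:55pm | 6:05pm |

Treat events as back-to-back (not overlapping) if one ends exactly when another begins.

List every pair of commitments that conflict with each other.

Sorted by start: C, D, F, G, H, E, I, J.
D starts after C ends, so C has no further overlaps.
F starts after D ends, so D has no further overlaps.
G starts before F ends → F and G overlap.
H starts after F ends, so F has no further overlaps.
H starts after G ends, so G has no further overlaps.
E starts exactly when H ends (back-to-back, no overlap), so H has no further overlaps.
I starts before E ends → E and I overlap.
J starts after E ends.
J starts after I ends.

E & I, F & G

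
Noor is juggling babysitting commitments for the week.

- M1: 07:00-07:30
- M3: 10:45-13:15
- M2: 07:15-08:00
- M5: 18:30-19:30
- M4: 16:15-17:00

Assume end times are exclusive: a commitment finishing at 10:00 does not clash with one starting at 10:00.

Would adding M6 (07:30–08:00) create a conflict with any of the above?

Yes — it overlaps M2

M1: ends 07:30 at or before M6 starts 07:30 → clear.
M2: starts 07:15 before M6 ends 08:00, and ends 08:00 after M6 starts 07:30 → overlap.
M3: starts 10:45 at or after M6 ends 08:00 → clear.
M4: starts 16:15 at or after M6 ends 08:00 → clear.
M5: starts 18:30 at or after M6 ends 08:00 → clear.
M6 overlaps M2.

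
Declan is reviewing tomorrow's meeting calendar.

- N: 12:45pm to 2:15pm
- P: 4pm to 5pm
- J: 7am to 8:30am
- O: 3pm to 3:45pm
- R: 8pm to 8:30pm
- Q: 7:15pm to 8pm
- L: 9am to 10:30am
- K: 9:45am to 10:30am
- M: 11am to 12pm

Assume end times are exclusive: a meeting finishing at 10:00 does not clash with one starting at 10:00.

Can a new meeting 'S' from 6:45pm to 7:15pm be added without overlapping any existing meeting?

Yes — the slot is free

J: ends 8:30am at or before S starts 6:45pm → clear.
L: ends 10:30am at or before S starts 6:45pm → clear.
K: ends 10:30am at or before S starts 6:45pm → clear.
M: ends 12pm at or before S starts 6:45pm → clear.
N: ends 2:15pm at or before S starts 6:45pm → clear.
O: ends 3:45pm at or before S starts 6:45pm → clear.
P: ends 5pm at or before S starts 6:45pm → clear.
Q: starts 7:15pm at or after S ends 7:15pm → clear.
R: starts 8pm at or after S ends 7:15pm → clear.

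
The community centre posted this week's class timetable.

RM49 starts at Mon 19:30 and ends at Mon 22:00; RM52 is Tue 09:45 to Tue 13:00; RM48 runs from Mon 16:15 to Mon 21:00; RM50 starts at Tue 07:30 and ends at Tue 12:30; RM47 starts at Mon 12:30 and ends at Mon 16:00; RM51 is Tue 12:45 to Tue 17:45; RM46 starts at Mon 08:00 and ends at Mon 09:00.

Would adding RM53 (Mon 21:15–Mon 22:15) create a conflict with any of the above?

Yes — it overlaps RM49

RM46: ends Mon 09:00 at or before RM53 starts Mon 21:15 → clear.
RM47: ends Mon 16:00 at or before RM53 starts Mon 21:15 → clear.
RM48: ends Mon 21:00 at or before RM53 starts Mon 21:15 → clear.
RM49: starts Mon 19:30 before RM53 ends Mon 22:15, and ends Mon 22:00 after RM53 starts Mon 21:15 → overlap.
RM50: starts Tue 07:30 at or after RM53 ends Mon 22:15 → clear.
RM52: starts Tue 09:45 at or after RM53 ends Mon 22:15 → clear.
RM51: starts Tue 12:45 at or after RM53 ends Mon 22:15 → clear.
RM53 overlaps RM49.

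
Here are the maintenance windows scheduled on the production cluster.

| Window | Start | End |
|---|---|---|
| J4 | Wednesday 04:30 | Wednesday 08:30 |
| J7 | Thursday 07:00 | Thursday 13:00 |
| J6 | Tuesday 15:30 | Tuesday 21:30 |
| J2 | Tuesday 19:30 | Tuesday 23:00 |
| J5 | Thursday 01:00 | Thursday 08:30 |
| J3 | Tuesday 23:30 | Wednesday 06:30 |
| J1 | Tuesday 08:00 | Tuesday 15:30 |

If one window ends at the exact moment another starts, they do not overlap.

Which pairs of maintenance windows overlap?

Two intervals overlap when each starts before the other ends.
Sorted by start: J1, J6, J2, J3, J4, J5, J7.
J6 starts exactly when J1 ends (back-to-back, no overlap), so J1 has no further overlaps.
J2 starts before J6 ends → J6 and J2 overlap.
J3 starts after J6 ends, so J6 has no further overlaps.
J3 starts after J2 ends, so J2 has no further overlaps.
J4 starts before J3 ends → J3 and J4 overlap.
J5 starts after J3 ends, so J3 has no further overlaps.
J5 starts after J4 ends, so J4 has no further overlaps.
J7 starts before J5 ends → J5 and J7 overlap.

J2 & J6, J3 & J4, J5 & J7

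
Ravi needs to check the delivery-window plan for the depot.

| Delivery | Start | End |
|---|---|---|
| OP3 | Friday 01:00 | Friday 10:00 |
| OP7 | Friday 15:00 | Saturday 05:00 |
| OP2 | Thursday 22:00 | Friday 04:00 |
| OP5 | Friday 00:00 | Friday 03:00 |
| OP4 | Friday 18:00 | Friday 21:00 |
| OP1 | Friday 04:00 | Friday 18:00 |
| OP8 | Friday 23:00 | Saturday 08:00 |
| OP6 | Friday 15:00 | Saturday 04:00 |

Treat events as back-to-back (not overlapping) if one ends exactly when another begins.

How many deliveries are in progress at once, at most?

Walk through starts and ends in time order (an end at T is processed before a start at T):
Thursday 22:00 start OP2 → 1
Friday 00:00 start OP5 → 2
Friday 01:00 start OP3 → 3
Friday 03:00 end OP5 → 2
Friday 04:00 end OP2 → 1
Friday 04:00 start OP1 → 2
Friday 10:00 end OP3 → 1
Friday 15:00 start OP6 → 2
Friday 15:00 start OP7 → 3
Friday 18:00 end OP1 → 2
Friday 18:00 start OP4 → 3
Friday 21:00 end OP4 → 2
Friday 23:00 start OP8 → 3
Saturday 04:00 end OP6 → 2
Saturday 05:00 end OP7 → 1
Saturday 08:00 end OP8 → 0
Peak is 3, at Friday 01:00 (OP2, OP3, OP5).

3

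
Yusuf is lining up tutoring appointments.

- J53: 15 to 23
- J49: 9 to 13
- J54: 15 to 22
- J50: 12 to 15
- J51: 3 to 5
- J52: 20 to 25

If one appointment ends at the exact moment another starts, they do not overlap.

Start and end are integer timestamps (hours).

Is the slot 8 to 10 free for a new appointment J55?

J51: ends 5 at or before J55 starts 8 → clear.
J49: starts 9 before J55 ends 10, and ends 13 after J55 starts 8 → overlap.
J50: starts 12 at or after J55 ends 10 → clear.
J53: starts 15 at or after J55 ends 10 → clear.
J54: starts 15 at or after J55 ends 10 → clear.
J52: starts 20 at or after J55 ends 10 → clear.
J55 overlaps J49.

No — it overlaps J49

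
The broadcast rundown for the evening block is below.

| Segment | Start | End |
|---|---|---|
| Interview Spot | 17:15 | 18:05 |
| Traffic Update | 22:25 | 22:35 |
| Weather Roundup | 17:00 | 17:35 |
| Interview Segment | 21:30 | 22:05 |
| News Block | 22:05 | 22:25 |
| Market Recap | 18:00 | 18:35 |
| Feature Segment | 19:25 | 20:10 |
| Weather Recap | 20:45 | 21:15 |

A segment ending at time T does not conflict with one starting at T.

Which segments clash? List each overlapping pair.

Interview Spot & Market Recap, Interview Spot & Weather Roundup

Sorted by start: Weather Roundup, Interview Spot, Market Recap, Feature Segment, Weather Recap, Interview Segment, News Block, Traffic Update.
Interview Spot starts before Weather Roundup ends → Weather Roundup and Interview Spot overlap.
Market Recap starts after Weather Roundup ends — done with Weather Roundup.
Market Recap starts before Interview Spot ends → Interview Spot and Market Recap overlap.
Feature Segment starts after Interview Spot ends — done with Interview Spot.
Feature Segment starts after Market Recap ends — done with Market Recap.
Weather Recap starts after Feature Segment ends — done with Feature Segment.
Interview Segment starts after Weather Recap ends — done with Weather Recap.
News Block starts exactly when Interview Segment ends (back-to-back, no overlap) — done with Interview Segment.
Traffic Update starts exactly when News Block ends (back-to-back, no overlap).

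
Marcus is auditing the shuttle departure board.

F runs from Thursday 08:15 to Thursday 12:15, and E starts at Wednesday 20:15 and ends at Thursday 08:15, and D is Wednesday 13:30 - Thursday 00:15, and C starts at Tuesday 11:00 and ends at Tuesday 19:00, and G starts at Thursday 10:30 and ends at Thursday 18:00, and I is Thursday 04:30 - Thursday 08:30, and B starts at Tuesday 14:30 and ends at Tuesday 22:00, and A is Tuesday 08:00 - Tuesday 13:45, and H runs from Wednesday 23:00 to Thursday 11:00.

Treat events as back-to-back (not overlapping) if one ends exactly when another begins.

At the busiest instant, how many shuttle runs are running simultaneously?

3

Walk through starts and ends in time order (an end at T is processed before a start at T):
Tuesday 08:00 start A → 1
Tuesday 11:00 start C → 2
Tuesday 13:45 end A → 1
Tuesday 14:30 start B → 2
Tuesday 19:00 end C → 1
Tuesday 22:00 end B → 0
Wednesday 13:30 start D → 1
Wednesday 20:15 start E → 2
Wednesday 23:00 start H → 3
Thursday 00:15 end D → 2
Thursday 04:30 start I → 3
Thursday 08:15 end E → 2
Thursday 08:15 start F → 3
Thursday 08:30 end I → 2
Thursday 10:30 start G → 3
Thursday 11:00 end H → 2
Thursday 12:15 end F → 1
Thursday 18:00 end G → 0
Peak is 3, at Wednesday 23:00 (D, E, H).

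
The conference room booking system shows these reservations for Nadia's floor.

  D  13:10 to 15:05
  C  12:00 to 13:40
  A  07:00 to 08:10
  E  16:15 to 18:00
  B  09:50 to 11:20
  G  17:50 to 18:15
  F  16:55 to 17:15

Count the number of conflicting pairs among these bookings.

3

Sorted by start: A, B, C, D, E, F, G.
B starts after A ends; A is clear from here.
C starts after B ends; B is clear from here.
D starts before C ends → C and D overlap.
E starts after C ends; C is clear from here.
E starts after D ends; D is clear from here.
F starts before E ends → E and F overlap.
G starts before E ends → E and G overlap.
G starts after F ends.
Overlapping pairs: C & D, E & F, E & G — 3 in total.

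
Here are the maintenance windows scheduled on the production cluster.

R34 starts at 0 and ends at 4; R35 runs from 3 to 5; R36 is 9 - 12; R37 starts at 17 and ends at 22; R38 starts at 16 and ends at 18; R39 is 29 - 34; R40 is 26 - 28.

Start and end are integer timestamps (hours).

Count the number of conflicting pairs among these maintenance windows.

Sorted by start: R34, R35, R36, R38, R37, R40, R39.
R35 starts before R34 ends → R34 and R35 overlap.
R36 starts after R34 ends; R34 is clear from here.
R36 starts after R35 ends; R35 is clear from here.
R38 starts after R36 ends; R36 is clear from here.
R37 starts before R38 ends → R38 and R37 overlap.
R40 starts after R38 ends; R38 is clear from here.
R40 starts after R37 ends; R37 is clear from here.
R39 starts after R40 ends.
Overlapping pairs: R34 & R35, R37 & R38 — 2 in total.

2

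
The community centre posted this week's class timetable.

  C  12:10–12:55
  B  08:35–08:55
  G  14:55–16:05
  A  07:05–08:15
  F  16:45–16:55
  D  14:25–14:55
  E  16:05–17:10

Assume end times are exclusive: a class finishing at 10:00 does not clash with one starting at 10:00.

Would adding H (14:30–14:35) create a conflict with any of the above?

Yes — it overlaps D

A: ends 08:15 at or before H starts 14:30 → clear.
B: ends 08:55 at or before H starts 14:30 → clear.
C: ends 12:55 at or before H starts 14:30 → clear.
D: starts 14:25 before H ends 14:35, and ends 14:55 after H starts 14:30 → overlap.
G: starts 14:55 at or after H ends 14:35 → clear.
E: starts 16:05 at or after H ends 14:35 → clear.
F: starts 16:45 at or after H ends 14:35 → clear.
H overlaps D.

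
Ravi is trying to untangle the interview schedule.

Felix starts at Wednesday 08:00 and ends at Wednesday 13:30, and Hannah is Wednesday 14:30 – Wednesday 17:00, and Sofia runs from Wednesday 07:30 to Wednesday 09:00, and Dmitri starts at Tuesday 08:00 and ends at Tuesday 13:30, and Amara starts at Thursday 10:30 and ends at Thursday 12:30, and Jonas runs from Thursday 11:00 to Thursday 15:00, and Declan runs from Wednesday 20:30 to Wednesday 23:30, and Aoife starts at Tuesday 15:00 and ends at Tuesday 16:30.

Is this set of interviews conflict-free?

Sorted by start: Dmitri, Aoife, Sofia, Felix, Hannah, Declan, Amara, Jonas.
Aoife starts after Dmitri ends — done with Dmitri.
Sofia starts after Aoife ends — done with Aoife.
Felix starts before Sofia ends → Sofia and Felix overlap.
That's a conflict, so the schedule is not conflict-free.

No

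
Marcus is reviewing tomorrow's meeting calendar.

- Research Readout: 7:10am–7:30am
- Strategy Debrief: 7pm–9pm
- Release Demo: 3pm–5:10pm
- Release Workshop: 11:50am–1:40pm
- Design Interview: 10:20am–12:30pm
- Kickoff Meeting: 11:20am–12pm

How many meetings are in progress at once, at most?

3

Sort all start/end points and keep a running count:
7:10am start Research Readout → 1
7:30am end Research Readout → 0
10:20am start Design Interview → 1
11:20am start Kickoff Meeting → 2
11:50am start Release Workshop → 3
12pm end Kickoff Meeting → 2
12:30pm end Design Interview → 1
1:40pm end Release Workshop → 0
3pm start Release Demo → 1
5:10pm end Release Demo → 0
7pm start Strategy Debrief → 1
9pm end Strategy Debrief → 0
Peak is 3, at 11:50am (Design Interview, Kickoff Meeting, Release Workshop).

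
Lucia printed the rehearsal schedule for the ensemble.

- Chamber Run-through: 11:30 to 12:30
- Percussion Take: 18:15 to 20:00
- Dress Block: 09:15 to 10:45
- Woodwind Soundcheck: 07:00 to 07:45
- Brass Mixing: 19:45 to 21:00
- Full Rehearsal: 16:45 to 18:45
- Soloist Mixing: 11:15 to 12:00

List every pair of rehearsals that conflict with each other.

Brass Mixing & Percussion Take, Chamber Run-through & Soloist Mixing, Full Rehearsal & Percussion Take

Sorted by start: Woodwind Soundcheck, Dress Block, Soloist Mixing, Chamber Run-through, Full Rehearsal, Percussion Take, Brass Mixing.
Dress Block starts after Woodwind Soundcheck ends, so nothing later overlaps Woodwind Soundcheck either.
Soloist Mixing starts after Dress Block ends, so nothing later overlaps Dress Block either.
Chamber Run-through starts before Soloist Mixing ends → Soloist Mixing and Chamber Run-through overlap.
Full Rehearsal starts after Soloist Mixing ends, so nothing later overlaps Soloist Mixing either.
Full Rehearsal starts after Chamber Run-through ends, so nothing later overlaps Chamber Run-through either.
Percussion Take starts before Full Rehearsal ends → Full Rehearsal and Percussion Take overlap.
Brass Mixing starts after Full Rehearsal ends.
Brass Mixing starts before Percussion Take ends → Percussion Take and Brass Mixing overlap.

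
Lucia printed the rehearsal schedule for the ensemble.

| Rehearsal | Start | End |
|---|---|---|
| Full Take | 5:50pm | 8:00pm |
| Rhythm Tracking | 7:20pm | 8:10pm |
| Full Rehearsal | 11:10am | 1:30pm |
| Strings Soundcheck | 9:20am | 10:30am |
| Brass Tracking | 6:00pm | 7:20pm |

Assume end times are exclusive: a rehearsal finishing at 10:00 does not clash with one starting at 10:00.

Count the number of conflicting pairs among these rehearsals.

Two intervals overlap when each starts before the other ends.
Sorted by start: Strings Soundcheck, Full Rehearsal, Full Take, Brass Tracking, Rhythm Tracking.
Full Rehearsal starts after Strings Soundcheck ends; Strings Soundcheck is clear from here.
Full Take starts after Full Rehearsal ends; Full Rehearsal is clear from here.
Brass Tracking starts before Full Take ends → Full Take and Brass Tracking overlap.
Rhythm Tracking starts before Full Take ends → Full Take and Rhythm Tracking overlap.
Rhythm Tracking starts exactly when Brass Tracking ends (back-to-back, no overlap).
Overlapping pairs: Brass Tracking & Full Take, Full Take & Rhythm Tracking — 2 in total.

2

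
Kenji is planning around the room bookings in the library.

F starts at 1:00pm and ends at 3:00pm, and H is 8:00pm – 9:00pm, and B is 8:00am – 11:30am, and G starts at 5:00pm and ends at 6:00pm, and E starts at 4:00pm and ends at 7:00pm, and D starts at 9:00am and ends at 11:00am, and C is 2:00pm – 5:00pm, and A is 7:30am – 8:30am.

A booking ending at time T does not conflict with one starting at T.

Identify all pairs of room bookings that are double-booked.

Sorted by start: A, B, D, F, C, E, G, H.
B starts before A ends → A and B overlap.
D starts after A ends, so A has no further overlaps.
D starts before B ends → B and D overlap.
F starts after B ends, so B has no further overlaps.
F starts after D ends, so D has no further overlaps.
C starts before F ends → F and C overlap.
E starts after F ends, so F has no further overlaps.
E starts before C ends → C and E overlap.
G starts exactly when C ends (back-to-back, no overlap), so C has no further overlaps.
G starts before E ends → E and G overlap.
H starts after E ends.
H starts after G ends.

A & B, B & D, C & E, C & F, E & G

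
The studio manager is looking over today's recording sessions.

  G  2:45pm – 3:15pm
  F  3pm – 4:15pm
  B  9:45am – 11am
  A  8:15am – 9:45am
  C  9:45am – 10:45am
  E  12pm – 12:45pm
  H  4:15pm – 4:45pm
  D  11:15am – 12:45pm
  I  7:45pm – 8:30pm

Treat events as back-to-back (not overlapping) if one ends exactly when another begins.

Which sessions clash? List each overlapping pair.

B & C, D & E, F & G

Two intervals overlap when each starts before the other ends.
Sorted by start: A, B, C, D, E, G, F, H, I.
B starts exactly when A ends (back-to-back, no overlap), so A has no further overlaps.
C starts before B ends → B and C overlap.
D starts after B ends, so B has no further overlaps.
D starts after C ends, so C has no further overlaps.
E starts before D ends → D and E overlap.
G starts after D ends, so D has no further overlaps.
G starts after E ends, so E has no further overlaps.
F starts before G ends → G and F overlap.
H starts after G ends, so G has no further overlaps.
H starts exactly when F ends (back-to-back, no overlap), so F has no further overlaps.
I starts after H ends.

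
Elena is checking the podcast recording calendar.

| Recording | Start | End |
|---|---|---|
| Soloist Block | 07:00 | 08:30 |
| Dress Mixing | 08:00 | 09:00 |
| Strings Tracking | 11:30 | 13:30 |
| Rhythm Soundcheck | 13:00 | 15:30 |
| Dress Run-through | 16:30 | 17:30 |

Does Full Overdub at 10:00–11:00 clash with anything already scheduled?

Soloist Block: ends 08:30 at or before Full Overdub starts 10:00 → clear.
Dress Mixing: ends 09:00 at or before Full Overdub starts 10:00 → clear.
Strings Tracking: starts 11:30 at or after Full Overdub ends 11:00 → clear.
Rhythm Soundcheck: starts 13:00 at or after Full Overdub ends 11:00 → clear.
Dress Run-through: starts 16:30 at or after Full Overdub ends 11:00 → clear.

No — it doesn't clash with anything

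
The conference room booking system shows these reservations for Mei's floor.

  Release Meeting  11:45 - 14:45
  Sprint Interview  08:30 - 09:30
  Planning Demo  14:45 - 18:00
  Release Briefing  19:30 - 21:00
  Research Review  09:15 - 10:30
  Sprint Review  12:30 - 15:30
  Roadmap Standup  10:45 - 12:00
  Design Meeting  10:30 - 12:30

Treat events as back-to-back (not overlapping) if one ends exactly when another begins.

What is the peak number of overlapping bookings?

Sweep the timeline, counting +1 at each start and −1 at each end (ends before starts at a tie):
08:30 start Sprint Interview → 1
09:15 start Research Review → 2
09:30 end Sprint Interview → 1
10:30 end Research Review → 0
10:30 start Design Meeting → 1
10:45 start Roadmap Standup → 2
11:45 start Release Meeting → 3
12:00 end Roadmap Standup → 2
12:30 end Design Meeting → 1
12:30 start Sprint Review → 2
14:45 end Release Meeting → 1
14:45 start Planning Demo → 2
15:30 end Sprint Review → 1
18:00 end Planning Demo → 0
19:30 start Release Briefing → 1
21:00 end Release Briefing → 0
Peak is 3, at 11:45 (Design Meeting, Release Meeting, Roadmap Standup).

3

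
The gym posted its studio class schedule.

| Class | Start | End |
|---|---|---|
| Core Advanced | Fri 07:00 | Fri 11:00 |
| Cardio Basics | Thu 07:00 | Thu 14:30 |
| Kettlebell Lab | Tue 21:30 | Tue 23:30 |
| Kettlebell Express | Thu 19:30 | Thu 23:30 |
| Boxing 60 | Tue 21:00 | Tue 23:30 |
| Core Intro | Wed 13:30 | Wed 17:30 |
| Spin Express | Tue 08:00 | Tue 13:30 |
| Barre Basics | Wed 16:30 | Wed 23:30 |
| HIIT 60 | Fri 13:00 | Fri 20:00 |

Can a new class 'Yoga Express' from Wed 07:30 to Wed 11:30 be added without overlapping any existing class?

Spin Express: ends Tue 13:30 at or before Yoga Express starts Wed 07:30 → clear.
Boxing 60: ends Tue 23:30 at or before Yoga Express starts Wed 07:30 → clear.
Kettlebell Lab: ends Tue 23:30 at or before Yoga Express starts Wed 07:30 → clear.
Core Intro: starts Wed 13:30 at or after Yoga Express ends Wed 11:30 → clear.
Barre Basics: starts Wed 16:30 at or after Yoga Express ends Wed 11:30 → clear.
Cardio Basics: starts Thu 07:00 at or after Yoga Express ends Wed 11:30 → clear.
Kettlebell Express: starts Thu 19:30 at or after Yoga Express ends Wed 11:30 → clear.
Core Advanced: starts Fri 07:00 at or after Yoga Express ends Wed 11:30 → clear.
HIIT 60: starts Fri 13:00 at or after Yoga Express ends Wed 11:30 → clear.

Yes — the slot is free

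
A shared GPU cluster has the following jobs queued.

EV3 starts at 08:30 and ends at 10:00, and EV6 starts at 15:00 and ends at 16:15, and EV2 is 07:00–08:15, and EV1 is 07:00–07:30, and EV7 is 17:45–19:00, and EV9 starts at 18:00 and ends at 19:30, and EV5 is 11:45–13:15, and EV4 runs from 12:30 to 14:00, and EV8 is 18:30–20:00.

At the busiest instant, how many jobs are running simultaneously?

3

Sweep the timeline, counting +1 at each start and −1 at each end (ends before starts at a tie):
07:00 start EV1 → 1
07:00 start EV2 → 2
07:30 end EV1 → 1
08:15 end EV2 → 0
08:30 start EV3 → 1
10:00 end EV3 → 0
11:45 start EV5 → 1
12:30 start EV4 → 2
13:15 end EV5 → 1
14:00 end EV4 → 0
15:00 start EV6 → 1
16:15 end EV6 → 0
17:45 start EV7 → 1
18:00 start EV9 → 2
18:30 start EV8 → 3
19:00 end EV7 → 2
19:30 end EV9 → 1
20:00 end EV8 → 0
Peak is 3, at 18:30 (EV7, EV8, EV9).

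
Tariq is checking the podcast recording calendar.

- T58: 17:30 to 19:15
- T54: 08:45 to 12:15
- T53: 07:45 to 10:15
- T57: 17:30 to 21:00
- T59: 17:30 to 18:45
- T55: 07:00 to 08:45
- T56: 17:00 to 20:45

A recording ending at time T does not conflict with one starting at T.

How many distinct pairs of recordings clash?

Sorted by start: T55, T53, T54, T56, T57, T58, T59.
T53 starts before T55 ends → T55 and T53 overlap.
T54 starts exactly when T55 ends (back-to-back, no overlap); T55 is clear from here.
T54 starts before T53 ends → T53 and T54 overlap.
T56 starts after T53 ends; T53 is clear from here.
T56 starts after T54 ends; T54 is clear from here.
T57 starts before T56 ends → T56 and T57 overlap.
T58 starts before T56 ends → T56 and T58 overlap.
T59 starts before T56 ends → T56 and T59 overlap.
T58 starts before T57 ends → T57 and T58 overlap.
T59 starts before T57 ends → T57 and T59 overlap.
T59 starts before T58 ends → T58 and T59 overlap.
Overlapping pairs: T53 & T54, T53 & T55, T56 & T57, T56 & T58, T56 & T59, T57 & T58, T57 & T59, T58 & T59 — 8 in total.

8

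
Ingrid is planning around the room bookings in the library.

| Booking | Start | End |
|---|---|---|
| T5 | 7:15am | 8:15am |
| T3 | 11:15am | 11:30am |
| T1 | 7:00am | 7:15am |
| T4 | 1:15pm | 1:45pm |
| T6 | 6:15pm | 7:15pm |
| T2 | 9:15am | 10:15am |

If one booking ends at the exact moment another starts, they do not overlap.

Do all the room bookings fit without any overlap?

Sorted by start: T1, T5, T2, T3, T4, T6.
T5 starts exactly when T1 ends (back-to-back, no overlap) — done with T1.
T2 starts after T5 ends — done with T5.
T3 starts after T2 ends — done with T2.
T4 starts after T3 ends — done with T3.
T6 starts after T4 ends.
Every pair is clear; the schedule has no overlaps.

Yes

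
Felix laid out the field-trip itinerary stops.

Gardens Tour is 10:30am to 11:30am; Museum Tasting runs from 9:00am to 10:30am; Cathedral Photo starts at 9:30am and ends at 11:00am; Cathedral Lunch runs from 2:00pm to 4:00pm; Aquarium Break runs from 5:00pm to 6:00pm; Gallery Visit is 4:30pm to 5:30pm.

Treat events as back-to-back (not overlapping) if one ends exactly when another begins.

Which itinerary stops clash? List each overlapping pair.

Aquarium Break & Gallery Visit, Cathedral Photo & Gardens Tour, Cathedral Photo & Museum Tasting

Sorted by start: Museum Tasting, Cathedral Photo, Gardens Tour, Cathedral Lunch, Gallery Visit, Aquarium Break.
Cathedral Photo starts before Museum Tasting ends → Museum Tasting and Cathedral Photo overlap.
Gardens Tour starts exactly when Museum Tasting ends (back-to-back, no overlap); Museum Tasting is clear from here.
Gardens Tour starts before Cathedral Photo ends → Cathedral Photo and Gardens Tour overlap.
Cathedral Lunch starts after Cathedral Photo ends; Cathedral Photo is clear from here.
Cathedral Lunch starts after Gardens Tour ends; Gardens Tour is clear from here.
Gallery Visit starts after Cathedral Lunch ends; Cathedral Lunch is clear from here.
Aquarium Break starts before Gallery Visit ends → Gallery Visit and Aquarium Break overlap.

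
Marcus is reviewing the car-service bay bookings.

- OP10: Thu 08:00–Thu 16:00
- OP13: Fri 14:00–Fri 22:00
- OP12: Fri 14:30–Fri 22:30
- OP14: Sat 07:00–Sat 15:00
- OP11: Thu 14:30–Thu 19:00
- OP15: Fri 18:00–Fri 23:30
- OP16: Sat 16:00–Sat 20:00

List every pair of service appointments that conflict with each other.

Sorted by start: OP10, OP11, OP13, OP12, OP15, OP14, OP16.
OP11 starts before OP10 ends → OP10 and OP11 overlap.
OP13 starts after OP10 ends, so OP10 has no further overlaps.
OP13 starts after OP11 ends, so OP11 has no further overlaps.
OP12 starts before OP13 ends → OP13 and OP12 overlap.
OP15 starts before OP13 ends → OP13 and OP15 overlap.
OP14 starts after OP13 ends, so OP13 has no further overlaps.
OP15 starts before OP12 ends → OP12 and OP15 overlap.
OP14 starts after OP12 ends, so OP12 has no further overlaps.
OP14 starts after OP15 ends, so OP15 has no further overlaps.
OP16 starts after OP14 ends.

OP10 & OP11, OP12 & OP13, OP12 & OP15, OP13 & OP15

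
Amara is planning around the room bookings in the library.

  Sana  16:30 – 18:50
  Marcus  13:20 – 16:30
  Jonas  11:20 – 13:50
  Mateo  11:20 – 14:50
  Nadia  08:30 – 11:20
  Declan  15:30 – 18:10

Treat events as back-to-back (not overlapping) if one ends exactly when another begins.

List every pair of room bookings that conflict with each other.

Declan & Marcus, Declan & Sana, Jonas & Marcus, Jonas & Mateo, Marcus & Mateo

Sorted by start: Nadia, Mateo, Jonas, Marcus, Declan, Sana.
Mateo starts exactly when Nadia ends (back-to-back, no overlap), so Nadia has no further overlaps.
Jonas starts before Mateo ends → Mateo and Jonas overlap.
Marcus starts before Mateo ends → Mateo and Marcus overlap.
Declan starts after Mateo ends, so Mateo has no further overlaps.
Marcus starts before Jonas ends → Jonas and Marcus overlap.
Declan starts after Jonas ends, so Jonas has no further overlaps.
Declan starts before Marcus ends → Marcus and Declan overlap.
Sana starts exactly when Marcus ends (back-to-back, no overlap).
Sana starts before Declan ends → Declan and Sana overlap.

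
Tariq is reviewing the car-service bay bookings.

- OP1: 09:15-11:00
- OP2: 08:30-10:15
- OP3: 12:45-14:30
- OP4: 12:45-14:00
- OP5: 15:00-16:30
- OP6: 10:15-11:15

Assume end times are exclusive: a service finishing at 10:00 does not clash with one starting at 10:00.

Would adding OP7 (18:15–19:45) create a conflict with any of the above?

OP2: ends 10:15 at or before OP7 starts 18:15 → clear.
OP1: ends 11:00 at or before OP7 starts 18:15 → clear.
OP6: ends 11:15 at or before OP7 starts 18:15 → clear.
OP3: ends 14:30 at or before OP7 starts 18:15 → clear.
OP4: ends 14:00 at or before OP7 starts 18:15 → clear.
OP5: ends 16:30 at or before OP7 starts 18:15 → clear.

No — it doesn't clash with anything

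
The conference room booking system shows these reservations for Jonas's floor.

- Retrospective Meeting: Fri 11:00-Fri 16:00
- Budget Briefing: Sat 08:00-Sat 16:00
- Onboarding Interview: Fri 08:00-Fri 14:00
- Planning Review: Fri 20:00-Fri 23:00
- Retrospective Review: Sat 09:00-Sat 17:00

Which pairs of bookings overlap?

Budget Briefing & Retrospective Review, Onboarding Interview & Retrospective Meeting

Sorted by start: Onboarding Interview, Retrospective Meeting, Planning Review, Budget Briefing, Retrospective Review.
Retrospective Meeting starts before Onboarding Interview ends → Onboarding Interview and Retrospective Meeting overlap.
Planning Review starts after Onboarding Interview ends — done with Onboarding Interview.
Planning Review starts after Retrospective Meeting ends — done with Retrospective Meeting.
Budget Briefing starts after Planning Review ends — done with Planning Review.
Retrospective Review starts before Budget Briefing ends → Budget Briefing and Retrospective Review overlap.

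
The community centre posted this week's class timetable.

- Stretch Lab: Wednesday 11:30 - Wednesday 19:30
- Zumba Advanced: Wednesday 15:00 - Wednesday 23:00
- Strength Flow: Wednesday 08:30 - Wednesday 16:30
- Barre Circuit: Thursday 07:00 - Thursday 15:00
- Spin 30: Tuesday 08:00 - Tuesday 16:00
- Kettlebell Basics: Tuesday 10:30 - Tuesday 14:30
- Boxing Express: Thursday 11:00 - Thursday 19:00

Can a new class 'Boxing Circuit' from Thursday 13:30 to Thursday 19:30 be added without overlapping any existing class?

No — it overlaps Barre Circuit, Boxing Express

Spin 30: ends Tuesday 16:00 at or before Boxing Circuit starts Thursday 13:30 → clear.
Kettlebell Basics: ends Tuesday 14:30 at or before Boxing Circuit starts Thursday 13:30 → clear.
Strength Flow: ends Wednesday 16:30 at or before Boxing Circuit starts Thursday 13:30 → clear.
Stretch Lab: ends Wednesday 19:30 at or before Boxing Circuit starts Thursday 13:30 → clear.
Zumba Advanced: ends Wednesday 23:00 at or before Boxing Circuit starts Thursday 13:30 → clear.
Barre Circuit: starts Thursday 07:00 before Boxing Circuit ends Thursday 19:30, and ends Thursday 15:00 after Boxing Circuit starts Thursday 13:30 → overlap.
Boxing Express: starts Thursday 11:00 before Boxing Circuit ends Thursday 19:30, and ends Thursday 19:00 after Boxing Circuit starts Thursday 13:30 → overlap.
Boxing Circuit overlaps Barre Circuit, Boxing Express.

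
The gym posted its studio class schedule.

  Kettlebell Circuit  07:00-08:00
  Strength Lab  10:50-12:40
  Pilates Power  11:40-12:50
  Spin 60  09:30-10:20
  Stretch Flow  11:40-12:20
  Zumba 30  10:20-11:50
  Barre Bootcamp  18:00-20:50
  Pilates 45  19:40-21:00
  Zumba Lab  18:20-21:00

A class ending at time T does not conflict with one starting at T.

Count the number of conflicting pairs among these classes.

9

Check each pair: they overlap iff neither finishes before the other starts.
Sorted by start: Kettlebell Circuit, Spin 60, Zumba 30, Strength Lab, Pilates Power, Stretch Flow, Barre Bootcamp, Zumba Lab, Pilates 45.
Spin 60 starts after Kettlebell Circuit ends, so nothing later overlaps Kettlebell Circuit either.
Zumba 30 starts exactly when Spin 60 ends (back-to-back, no overlap), so nothing later overlaps Spin 60 either.
Strength Lab starts before Zumba 30 ends → Zumba 30 and Strength Lab overlap.
Pilates Power starts before Zumba 30 ends → Zumba 30 and Pilates Power overlap.
Stretch Flow starts before Zumba 30 ends → Zumba 30 and Stretch Flow overlap.
Barre Bootcamp starts after Zumba 30 ends, so nothing later overlaps Zumba 30 either.
Pilates Power starts before Strength Lab ends → Strength Lab and Pilates Power overlap.
Stretch Flow starts before Strength Lab ends → Strength Lab and Stretch Flow overlap.
Barre Bootcamp starts after Strength Lab ends, so nothing later overlaps Strength Lab either.
Stretch Flow starts before Pilates Power ends → Pilates Power and Stretch Flow overlap.
Barre Bootcamp starts after Pilates Power ends, so nothing later overlaps Pilates Power either.
Barre Bootcamp starts after Stretch Flow ends, so nothing later overlaps Stretch Flow either.
Zumba Lab starts before Barre Bootcamp ends → Barre Bootcamp and Zumba Lab overlap.
Pilates 45 starts before Barre Bootcamp ends → Barre Bootcamp and Pilates 45 overlap.
Pilates 45 starts before Zumba Lab ends → Zumba Lab and Pilates 45 overlap.
Overlapping pairs: Barre Bootcamp & Pilates 45, Barre Bootcamp & Zumba Lab, Pilates 45 & Zumba Lab, Pilates Power & Strength Lab, Pilates Power & Stretch Flow, Pilates Power & Zumba 30, Strength Lab & Stretch Flow, Strength Lab & Zumba 30, Stretch Flow & Zumba 30 — 9 in total.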